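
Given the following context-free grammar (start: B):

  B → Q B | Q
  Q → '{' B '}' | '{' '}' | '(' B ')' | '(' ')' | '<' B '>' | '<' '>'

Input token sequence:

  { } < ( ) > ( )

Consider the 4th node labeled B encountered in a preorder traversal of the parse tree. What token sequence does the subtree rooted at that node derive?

( )

[B [Q { }] [B [Q < [B [Q ( )]] >] [B [Q ( )]]]]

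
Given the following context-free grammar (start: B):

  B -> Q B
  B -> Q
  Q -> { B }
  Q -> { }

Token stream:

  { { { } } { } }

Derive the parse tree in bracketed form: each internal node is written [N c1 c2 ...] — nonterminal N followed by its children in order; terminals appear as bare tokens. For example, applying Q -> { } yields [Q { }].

B
Q
{ B }
{ Q B }
{ { B } B }
{ { Q } B }
{ { { } } B }
{ { { } } Q }
{ { { } } { } }

[B [Q { [B [Q { [B [Q { }]] }] [B [Q { }]]] }]]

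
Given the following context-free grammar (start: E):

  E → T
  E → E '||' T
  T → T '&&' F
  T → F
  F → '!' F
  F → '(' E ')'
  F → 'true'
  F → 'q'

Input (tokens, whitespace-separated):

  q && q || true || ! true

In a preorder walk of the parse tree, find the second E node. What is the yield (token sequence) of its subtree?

[E [E [E [T [T [F q]] && [F q]]] || [T [F true]]] || [T [F ! [F true]]]]

q && q || true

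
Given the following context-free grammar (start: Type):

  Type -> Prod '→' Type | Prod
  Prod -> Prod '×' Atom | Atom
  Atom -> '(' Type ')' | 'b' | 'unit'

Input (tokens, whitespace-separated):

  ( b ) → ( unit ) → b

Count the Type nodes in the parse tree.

5

[Type [Prod [Atom ( [Type [Prod [Atom b]]] )]] → [Type [Prod [Atom ( [Type [Prod [Atom unit]]] )]] → [Type [Prod [Atom b]]]]]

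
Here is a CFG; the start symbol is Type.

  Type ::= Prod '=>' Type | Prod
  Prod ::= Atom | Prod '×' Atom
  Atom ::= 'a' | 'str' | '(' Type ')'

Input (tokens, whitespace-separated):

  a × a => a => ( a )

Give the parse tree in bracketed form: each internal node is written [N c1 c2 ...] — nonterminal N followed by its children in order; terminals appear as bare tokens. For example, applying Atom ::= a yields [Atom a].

Type
Prod => Type
Prod × Atom => Type
Atom × Atom => Type
a × Atom => Type
a × a => Type
a × a => Prod => Type
a × a => Atom => Type
a × a => a => Type
a × a => a => Prod
a × a => a => Atom
a × a => a => ( Type )
a × a => a => ( Prod )
a × a => a => ( Atom )
a × a => a => ( a )

[Type [Prod [Prod [Atom a]] × [Atom a]] => [Type [Prod [Atom a]] => [Type [Prod [Atom ( [Type [Prod [Atom a]]] )]]]]]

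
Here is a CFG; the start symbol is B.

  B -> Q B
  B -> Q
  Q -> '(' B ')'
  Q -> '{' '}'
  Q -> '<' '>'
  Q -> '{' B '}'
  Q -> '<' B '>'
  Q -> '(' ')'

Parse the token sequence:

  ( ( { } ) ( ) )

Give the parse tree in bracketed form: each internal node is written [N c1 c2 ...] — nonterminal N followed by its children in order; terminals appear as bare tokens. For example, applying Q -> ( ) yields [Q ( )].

B
Q
( B )
( Q B )
( ( B ) B )
( ( Q ) B )
( ( { } ) B )
( ( { } ) Q )
( ( { } ) ( ) )

[B [Q ( [B [Q ( [B [Q { }]] )] [B [Q ( )]]] )]]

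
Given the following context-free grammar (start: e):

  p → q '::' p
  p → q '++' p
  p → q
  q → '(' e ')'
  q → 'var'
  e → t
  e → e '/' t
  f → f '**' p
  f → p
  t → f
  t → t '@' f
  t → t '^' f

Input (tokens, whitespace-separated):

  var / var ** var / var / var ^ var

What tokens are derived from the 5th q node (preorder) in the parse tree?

var

[e [e [e [e [t [f [p [q var]]]]] / [t [f [f [p [q var]]] ** [p [q var]]]]] / [t [f [p [q var]]]]] / [t [t [f [p [q var]]]] ^ [f [p [q var]]]]]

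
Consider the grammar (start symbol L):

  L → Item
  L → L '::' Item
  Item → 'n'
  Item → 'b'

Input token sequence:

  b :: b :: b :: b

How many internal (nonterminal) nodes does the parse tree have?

8

[L [L [L [L [Item b]] :: [Item b]] :: [Item b]] :: [Item b]]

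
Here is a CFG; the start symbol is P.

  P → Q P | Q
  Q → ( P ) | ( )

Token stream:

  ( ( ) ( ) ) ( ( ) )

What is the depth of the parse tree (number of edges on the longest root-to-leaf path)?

5

[P [Q ( [P [Q ( )] [P [Q ( )]]] )] [P [Q ( [P [Q ( )]] )]]]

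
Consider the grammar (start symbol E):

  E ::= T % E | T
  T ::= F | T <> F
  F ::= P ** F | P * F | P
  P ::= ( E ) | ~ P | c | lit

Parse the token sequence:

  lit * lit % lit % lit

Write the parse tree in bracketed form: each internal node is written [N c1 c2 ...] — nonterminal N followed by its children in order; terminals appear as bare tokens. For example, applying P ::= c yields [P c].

[E [T [F [P lit] * [F [P lit]]]] % [E [T [F [P lit]]] % [E [T [F [P lit]]]]]]

E
T % E
F % E
P * F % E
lit * F % E
lit * P % E
lit * lit % E
lit * lit % T % E
lit * lit % F % E
lit * lit % P % E
lit * lit % lit % E
lit * lit % lit % T
lit * lit % lit % F
lit * lit % lit % P
lit * lit % lit % lit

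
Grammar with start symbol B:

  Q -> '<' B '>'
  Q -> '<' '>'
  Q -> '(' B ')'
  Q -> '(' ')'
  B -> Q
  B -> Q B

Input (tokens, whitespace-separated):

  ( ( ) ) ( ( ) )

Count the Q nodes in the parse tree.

4

[B [Q ( [B [Q ( )]] )] [B [Q ( [B [Q ( )]] )]]]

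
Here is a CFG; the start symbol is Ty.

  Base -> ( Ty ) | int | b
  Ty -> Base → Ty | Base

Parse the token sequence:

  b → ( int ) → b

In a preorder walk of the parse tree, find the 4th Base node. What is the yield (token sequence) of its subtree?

b

[Ty [Base b] → [Ty [Base ( [Ty [Base int]] )] → [Ty [Base b]]]]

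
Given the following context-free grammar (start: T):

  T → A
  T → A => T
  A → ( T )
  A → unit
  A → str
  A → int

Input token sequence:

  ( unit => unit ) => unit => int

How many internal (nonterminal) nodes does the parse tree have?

10

[T [A ( [T [A unit] => [T [A unit]]] )] => [T [A unit] => [T [A int]]]]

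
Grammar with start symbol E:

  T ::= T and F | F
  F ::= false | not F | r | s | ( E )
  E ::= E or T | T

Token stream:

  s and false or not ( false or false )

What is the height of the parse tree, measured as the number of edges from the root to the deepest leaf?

[E [E [T [T [F s]] and [F false]]] or [T [F not [F ( [E [E [T [F false]]] or [T [F false]]] )]]]]

8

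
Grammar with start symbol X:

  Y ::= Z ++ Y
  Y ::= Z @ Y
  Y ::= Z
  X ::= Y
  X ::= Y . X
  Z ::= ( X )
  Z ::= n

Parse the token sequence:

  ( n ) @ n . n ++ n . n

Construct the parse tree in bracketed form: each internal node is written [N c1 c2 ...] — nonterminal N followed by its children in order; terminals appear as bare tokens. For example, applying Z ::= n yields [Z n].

X
Y . X
Z @ Y . X
( X ) @ Y . X
( Y ) @ Y . X
( Z ) @ Y . X
( n ) @ Y . X
( n ) @ Z . X
( n ) @ n . X
( n ) @ n . Y . X
( n ) @ n . Z ++ Y . X
( n ) @ n . n ++ Y . X
( n ) @ n . n ++ Z . X
( n ) @ n . n ++ n . X
( n ) @ n . n ++ n . Y
( n ) @ n . n ++ n . Z
( n ) @ n . n ++ n . n

[X [Y [Z ( [X [Y [Z n]]] )] @ [Y [Z n]]] . [X [Y [Z n] ++ [Y [Z n]]] . [X [Y [Z n]]]]]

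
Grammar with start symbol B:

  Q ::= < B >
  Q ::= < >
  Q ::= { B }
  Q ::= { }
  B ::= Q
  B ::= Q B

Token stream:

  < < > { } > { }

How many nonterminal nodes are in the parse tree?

8

[B [Q < [B [Q < >] [B [Q { }]]] >] [B [Q { }]]]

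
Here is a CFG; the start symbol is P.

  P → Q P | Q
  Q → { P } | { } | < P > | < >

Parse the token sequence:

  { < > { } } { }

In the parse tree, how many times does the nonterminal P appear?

[P [Q { [P [Q < >] [P [Q { }]]] }] [P [Q { }]]]

4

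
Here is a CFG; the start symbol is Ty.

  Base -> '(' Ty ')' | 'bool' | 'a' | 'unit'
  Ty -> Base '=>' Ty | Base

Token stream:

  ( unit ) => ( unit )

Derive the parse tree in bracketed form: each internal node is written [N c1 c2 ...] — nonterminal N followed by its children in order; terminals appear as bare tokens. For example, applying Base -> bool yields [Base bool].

[Ty [Base ( [Ty [Base unit]] )] => [Ty [Base ( [Ty [Base unit]] )]]]

Ty
Base => Ty
( Ty ) => Ty
( Base ) => Ty
( unit ) => Ty
( unit ) => Base
( unit ) => ( Ty )
( unit ) => ( Base )
( unit ) => ( unit )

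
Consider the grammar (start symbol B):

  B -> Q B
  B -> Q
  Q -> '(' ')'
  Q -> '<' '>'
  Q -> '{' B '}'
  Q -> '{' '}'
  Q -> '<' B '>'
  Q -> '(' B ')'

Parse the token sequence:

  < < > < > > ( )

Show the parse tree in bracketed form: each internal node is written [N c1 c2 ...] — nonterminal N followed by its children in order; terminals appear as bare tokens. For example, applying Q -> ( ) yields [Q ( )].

B
Q B
< B > B
< Q B > B
< < > B > B
< < > Q > B
< < > < > > B
< < > < > > Q
< < > < > > ( )

[B [Q < [B [Q < >] [B [Q < >]]] >] [B [Q ( )]]]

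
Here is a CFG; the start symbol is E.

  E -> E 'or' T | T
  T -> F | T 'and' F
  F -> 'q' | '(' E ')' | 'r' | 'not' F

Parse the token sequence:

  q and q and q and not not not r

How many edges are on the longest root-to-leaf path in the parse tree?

6

[E [T [T [T [T [F q]] and [F q]] and [F q]] and [F not [F not [F not [F r]]]]]]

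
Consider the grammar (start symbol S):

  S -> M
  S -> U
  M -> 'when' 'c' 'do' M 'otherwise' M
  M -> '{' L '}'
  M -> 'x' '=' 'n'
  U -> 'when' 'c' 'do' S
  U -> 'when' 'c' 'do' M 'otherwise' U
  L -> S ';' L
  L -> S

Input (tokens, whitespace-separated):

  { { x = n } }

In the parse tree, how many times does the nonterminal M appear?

3

[S [M { [L [S [M { [L [S [M x = n]]] }]]] }]]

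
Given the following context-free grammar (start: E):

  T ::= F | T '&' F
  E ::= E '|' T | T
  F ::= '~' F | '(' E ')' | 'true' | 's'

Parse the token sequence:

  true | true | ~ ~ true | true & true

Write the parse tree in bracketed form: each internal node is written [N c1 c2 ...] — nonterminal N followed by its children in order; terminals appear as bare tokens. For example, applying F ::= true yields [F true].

[E [E [E [E [T [F true]]] | [T [F true]]] | [T [F ~ [F ~ [F true]]]]] | [T [T [F true]] & [F true]]]

E
E | T
E | T | T
E | T | T | T
T | T | T | T
F | T | T | T
true | T | T | T
true | F | T | T
true | true | T | T
true | true | F | T
true | true | ~ F | T
true | true | ~ ~ F | T
true | true | ~ ~ true | T
true | true | ~ ~ true | T & F
true | true | ~ ~ true | F & F
true | true | ~ ~ true | true & F
true | true | ~ ~ true | true & true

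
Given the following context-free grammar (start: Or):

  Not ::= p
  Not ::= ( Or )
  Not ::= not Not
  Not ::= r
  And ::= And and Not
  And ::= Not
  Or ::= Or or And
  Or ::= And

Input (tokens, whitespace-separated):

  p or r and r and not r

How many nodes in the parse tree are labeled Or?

[Or [Or [And [Not p]]] or [And [And [And [Not r]] and [Not r]] and [Not not [Not r]]]]

2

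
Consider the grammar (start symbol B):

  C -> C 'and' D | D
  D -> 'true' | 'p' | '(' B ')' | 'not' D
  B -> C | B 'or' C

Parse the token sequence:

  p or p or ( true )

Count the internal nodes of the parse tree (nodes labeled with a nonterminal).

[B [B [B [C [D p]]] or [C [D p]]] or [C [D ( [B [C [D true]]] )]]]

12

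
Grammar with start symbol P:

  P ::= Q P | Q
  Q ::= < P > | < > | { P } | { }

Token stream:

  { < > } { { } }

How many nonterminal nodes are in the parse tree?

8

[P [Q { [P [Q < >]] }] [P [Q { [P [Q { }]] }]]]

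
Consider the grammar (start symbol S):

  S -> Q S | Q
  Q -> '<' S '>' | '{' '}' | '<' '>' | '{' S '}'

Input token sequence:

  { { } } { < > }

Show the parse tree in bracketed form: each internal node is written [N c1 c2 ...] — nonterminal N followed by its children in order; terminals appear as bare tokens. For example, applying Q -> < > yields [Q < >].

S
Q S
{ S } S
{ Q } S
{ { } } S
{ { } } Q
{ { } } { S }
{ { } } { Q }
{ { } } { < > }

[S [Q { [S [Q { }]] }] [S [Q { [S [Q < >]] }]]]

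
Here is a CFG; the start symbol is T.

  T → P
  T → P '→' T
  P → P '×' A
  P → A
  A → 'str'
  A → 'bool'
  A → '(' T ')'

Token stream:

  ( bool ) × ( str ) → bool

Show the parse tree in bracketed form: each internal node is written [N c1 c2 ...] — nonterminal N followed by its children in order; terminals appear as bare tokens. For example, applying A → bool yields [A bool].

T
P → T
P × A → T
A × A → T
( T ) × A → T
( P ) × A → T
( A ) × A → T
( bool ) × A → T
( bool ) × ( T ) → T
( bool ) × ( P ) → T
( bool ) × ( A ) → T
( bool ) × ( str ) → T
( bool ) × ( str ) → P
( bool ) × ( str ) → A
( bool ) × ( str ) → bool

[T [P [P [A ( [T [P [A bool]]] )]] × [A ( [T [P [A str]]] )]] → [T [P [A bool]]]]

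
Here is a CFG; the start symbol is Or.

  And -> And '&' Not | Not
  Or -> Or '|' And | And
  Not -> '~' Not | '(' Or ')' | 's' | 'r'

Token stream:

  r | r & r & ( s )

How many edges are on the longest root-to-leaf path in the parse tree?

[Or [Or [And [Not r]]] | [And [And [And [Not r]] & [Not r]] & [Not ( [Or [And [Not s]]] )]]]

6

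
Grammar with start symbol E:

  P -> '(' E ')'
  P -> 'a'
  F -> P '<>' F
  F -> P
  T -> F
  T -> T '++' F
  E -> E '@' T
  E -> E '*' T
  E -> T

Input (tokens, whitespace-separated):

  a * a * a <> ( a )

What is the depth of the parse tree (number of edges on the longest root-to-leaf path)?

9

[E [E [E [T [F [P a]]]] * [T [F [P a]]]] * [T [F [P a] <> [F [P ( [E [T [F [P a]]]] )]]]]]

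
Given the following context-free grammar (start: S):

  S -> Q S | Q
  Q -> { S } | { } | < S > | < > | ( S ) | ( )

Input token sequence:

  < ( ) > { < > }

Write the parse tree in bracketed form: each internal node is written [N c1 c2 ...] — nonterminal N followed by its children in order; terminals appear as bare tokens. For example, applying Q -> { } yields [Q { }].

[S [Q < [S [Q ( )]] >] [S [Q { [S [Q < >]] }]]]

S
Q S
< S > S
< Q > S
< ( ) > S
< ( ) > Q
< ( ) > { S }
< ( ) > { Q }
< ( ) > { < > }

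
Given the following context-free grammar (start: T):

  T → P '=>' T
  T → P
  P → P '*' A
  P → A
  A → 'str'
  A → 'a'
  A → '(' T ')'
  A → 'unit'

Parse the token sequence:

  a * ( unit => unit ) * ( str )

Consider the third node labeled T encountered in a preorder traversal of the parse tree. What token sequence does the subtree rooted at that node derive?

unit

[T [P [P [P [A a]] * [A ( [T [P [A unit]] => [T [P [A unit]]]] )]] * [A ( [T [P [A str]]] )]]]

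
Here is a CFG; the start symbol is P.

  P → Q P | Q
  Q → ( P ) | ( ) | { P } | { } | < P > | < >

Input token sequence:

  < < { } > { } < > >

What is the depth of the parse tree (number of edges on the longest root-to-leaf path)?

[P [Q < [P [Q < [P [Q { }]] >] [P [Q { }] [P [Q < >]]]] >]]

6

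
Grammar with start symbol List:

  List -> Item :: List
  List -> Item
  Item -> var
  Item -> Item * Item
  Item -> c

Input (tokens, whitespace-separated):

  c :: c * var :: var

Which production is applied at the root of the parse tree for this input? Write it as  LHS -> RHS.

[List [Item c] :: [List [Item [Item c] * [Item var]] :: [List [Item var]]]]

List -> Item :: List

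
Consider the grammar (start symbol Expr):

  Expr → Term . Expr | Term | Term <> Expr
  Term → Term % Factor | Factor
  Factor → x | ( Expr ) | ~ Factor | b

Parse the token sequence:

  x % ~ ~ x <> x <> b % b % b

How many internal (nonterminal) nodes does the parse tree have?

17

[Expr [Term [Term [Factor x]] % [Factor ~ [Factor ~ [Factor x]]]] <> [Expr [Term [Factor x]] <> [Expr [Term [Term [Term [Factor b]] % [Factor b]] % [Factor b]]]]]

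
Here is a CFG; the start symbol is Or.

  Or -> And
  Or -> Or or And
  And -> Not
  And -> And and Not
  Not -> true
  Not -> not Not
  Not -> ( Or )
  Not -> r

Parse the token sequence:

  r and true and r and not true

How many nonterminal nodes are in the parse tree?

[Or [And [And [And [And [Not r]] and [Not true]] and [Not r]] and [Not not [Not true]]]]

10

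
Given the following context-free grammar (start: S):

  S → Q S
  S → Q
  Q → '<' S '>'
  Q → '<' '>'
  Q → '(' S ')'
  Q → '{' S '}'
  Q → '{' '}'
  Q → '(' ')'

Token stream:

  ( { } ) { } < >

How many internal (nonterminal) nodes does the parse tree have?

8

[S [Q ( [S [Q { }]] )] [S [Q { }] [S [Q < >]]]]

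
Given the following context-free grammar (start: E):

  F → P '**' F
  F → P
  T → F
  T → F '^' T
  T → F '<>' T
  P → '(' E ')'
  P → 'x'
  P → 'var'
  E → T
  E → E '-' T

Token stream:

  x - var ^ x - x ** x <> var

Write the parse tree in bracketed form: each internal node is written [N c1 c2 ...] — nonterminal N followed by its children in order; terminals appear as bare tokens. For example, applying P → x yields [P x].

[E [E [E [T [F [P x]]]] - [T [F [P var]] ^ [T [F [P x]]]]] - [T [F [P x] ** [F [P x]]] <> [T [F [P var]]]]]

E
E - T
E - T - T
T - T - T
F - T - T
P - T - T
x - T - T
x - F ^ T - T
x - P ^ T - T
x - var ^ T - T
x - var ^ F - T
x - var ^ P - T
x - var ^ x - T
x - var ^ x - F <> T
x - var ^ x - P ** F <> T
x - var ^ x - x ** F <> T
x - var ^ x - x ** P <> T
x - var ^ x - x ** x <> T
x - var ^ x - x ** x <> F
x - var ^ x - x ** x <> P
x - var ^ x - x ** x <> var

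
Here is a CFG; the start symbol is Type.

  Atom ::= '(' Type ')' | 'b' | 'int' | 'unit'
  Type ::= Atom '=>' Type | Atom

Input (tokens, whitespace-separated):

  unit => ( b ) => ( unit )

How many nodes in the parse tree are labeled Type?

[Type [Atom unit] => [Type [Atom ( [Type [Atom b]] )] => [Type [Atom ( [Type [Atom unit]] )]]]]

5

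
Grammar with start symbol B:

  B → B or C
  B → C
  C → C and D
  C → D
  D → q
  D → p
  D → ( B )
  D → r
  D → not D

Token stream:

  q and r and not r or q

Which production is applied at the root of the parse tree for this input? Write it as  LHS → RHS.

B → B or C

[B [B [C [C [C [D q]] and [D r]] and [D not [D r]]]] or [C [D q]]]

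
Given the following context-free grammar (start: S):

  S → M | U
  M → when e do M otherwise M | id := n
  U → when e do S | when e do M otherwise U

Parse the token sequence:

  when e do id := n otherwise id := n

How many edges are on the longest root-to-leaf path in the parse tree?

3

[S [M when e do [M id := n] otherwise [M id := n]]]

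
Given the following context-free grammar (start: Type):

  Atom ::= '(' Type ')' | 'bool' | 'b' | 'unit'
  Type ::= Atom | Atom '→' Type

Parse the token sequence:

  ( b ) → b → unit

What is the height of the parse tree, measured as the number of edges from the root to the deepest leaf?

[Type [Atom ( [Type [Atom b]] )] → [Type [Atom b] → [Type [Atom unit]]]]

4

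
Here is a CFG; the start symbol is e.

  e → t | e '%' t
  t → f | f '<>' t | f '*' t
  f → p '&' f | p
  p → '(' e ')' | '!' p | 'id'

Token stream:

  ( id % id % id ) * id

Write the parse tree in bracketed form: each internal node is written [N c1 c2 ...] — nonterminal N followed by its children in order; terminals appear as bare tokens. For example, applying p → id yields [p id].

e
t
f * t
p * t
( e ) * t
( e % t ) * t
( e % t % t ) * t
( t % t % t ) * t
( f % t % t ) * t
( p % t % t ) * t
( id % t % t ) * t
( id % f % t ) * t
( id % p % t ) * t
( id % id % t ) * t
( id % id % f ) * t
( id % id % p ) * t
( id % id % id ) * t
( id % id % id ) * f
( id % id % id ) * p
( id % id % id ) * id

[e [t [f [p ( [e [e [e [t [f [p id]]]] % [t [f [p id]]]] % [t [f [p id]]]] )]] * [t [f [p id]]]]]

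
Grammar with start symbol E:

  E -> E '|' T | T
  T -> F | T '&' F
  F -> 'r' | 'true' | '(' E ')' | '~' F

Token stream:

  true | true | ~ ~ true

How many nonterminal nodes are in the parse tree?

[E [E [E [T [F true]]] | [T [F true]]] | [T [F ~ [F ~ [F true]]]]]

11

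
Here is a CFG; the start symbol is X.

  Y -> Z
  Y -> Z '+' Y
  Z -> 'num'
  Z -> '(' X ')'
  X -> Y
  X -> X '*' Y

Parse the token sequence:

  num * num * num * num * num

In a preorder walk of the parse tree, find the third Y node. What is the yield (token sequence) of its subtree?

num

[X [X [X [X [X [Y [Z num]]] * [Y [Z num]]] * [Y [Z num]]] * [Y [Z num]]] * [Y [Z num]]]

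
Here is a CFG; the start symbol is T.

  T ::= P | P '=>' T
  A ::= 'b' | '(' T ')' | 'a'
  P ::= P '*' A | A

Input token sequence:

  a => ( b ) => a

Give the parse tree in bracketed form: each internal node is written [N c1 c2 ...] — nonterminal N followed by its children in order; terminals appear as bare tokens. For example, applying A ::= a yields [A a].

T
P => T
A => T
a => T
a => P => T
a => A => T
a => ( T ) => T
a => ( P ) => T
a => ( A ) => T
a => ( b ) => T
a => ( b ) => P
a => ( b ) => A
a => ( b ) => a

[T [P [A a]] => [T [P [A ( [T [P [A b]]] )]] => [T [P [A a]]]]]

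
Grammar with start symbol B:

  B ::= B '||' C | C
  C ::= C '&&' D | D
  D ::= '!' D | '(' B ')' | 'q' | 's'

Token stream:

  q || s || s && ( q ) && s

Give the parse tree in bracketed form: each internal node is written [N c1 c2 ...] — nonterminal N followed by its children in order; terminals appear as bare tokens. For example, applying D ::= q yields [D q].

[B [B [B [C [D q]]] || [C [D s]]] || [C [C [C [D s]] && [D ( [B [C [D q]]] )]] && [D s]]]

B
B || C
B || C || C
C || C || C
D || C || C
q || C || C
q || D || C
q || s || C
q || s || C && D
q || s || C && D && D
q || s || D && D && D
q || s || s && D && D
q || s || s && ( B ) && D
q || s || s && ( C ) && D
q || s || s && ( D ) && D
q || s || s && ( q ) && D
q || s || s && ( q ) && s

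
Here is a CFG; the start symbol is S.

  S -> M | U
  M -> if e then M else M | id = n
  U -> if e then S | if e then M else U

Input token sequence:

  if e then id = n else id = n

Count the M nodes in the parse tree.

3

[S [M if e then [M id = n] else [M id = n]]]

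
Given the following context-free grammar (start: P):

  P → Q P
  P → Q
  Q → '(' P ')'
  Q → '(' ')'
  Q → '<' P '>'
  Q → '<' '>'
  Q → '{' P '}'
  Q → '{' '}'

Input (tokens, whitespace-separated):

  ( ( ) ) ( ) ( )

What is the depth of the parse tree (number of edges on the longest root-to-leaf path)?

[P [Q ( [P [Q ( )]] )] [P [Q ( )] [P [Q ( )]]]]

4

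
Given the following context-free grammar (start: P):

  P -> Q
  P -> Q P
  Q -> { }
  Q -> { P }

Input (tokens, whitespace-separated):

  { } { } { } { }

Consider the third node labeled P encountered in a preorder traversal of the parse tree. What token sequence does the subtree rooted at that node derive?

[P [Q { }] [P [Q { }] [P [Q { }] [P [Q { }]]]]]

{ } { }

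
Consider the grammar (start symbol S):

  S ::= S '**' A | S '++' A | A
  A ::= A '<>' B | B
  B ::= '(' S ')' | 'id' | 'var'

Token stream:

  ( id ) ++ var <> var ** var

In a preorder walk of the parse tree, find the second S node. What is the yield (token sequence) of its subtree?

[S [S [S [A [B ( [S [A [B id]]] )]]] ++ [A [A [B var]] <> [B var]]] ** [A [B var]]]

( id ) ++ var <> var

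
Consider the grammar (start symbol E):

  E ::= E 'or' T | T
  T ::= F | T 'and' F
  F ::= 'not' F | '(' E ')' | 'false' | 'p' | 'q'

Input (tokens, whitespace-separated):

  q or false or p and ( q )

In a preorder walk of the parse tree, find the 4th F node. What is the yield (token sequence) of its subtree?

( q )

[E [E [E [T [F q]]] or [T [F false]]] or [T [T [F p]] and [F ( [E [T [F q]]] )]]]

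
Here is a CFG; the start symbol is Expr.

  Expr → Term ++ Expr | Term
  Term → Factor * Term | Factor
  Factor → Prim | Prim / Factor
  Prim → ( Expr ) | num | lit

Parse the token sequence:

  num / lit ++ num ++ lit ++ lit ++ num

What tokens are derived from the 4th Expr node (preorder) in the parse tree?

lit ++ num

[Expr [Term [Factor [Prim num] / [Factor [Prim lit]]]] ++ [Expr [Term [Factor [Prim num]]] ++ [Expr [Term [Factor [Prim lit]]] ++ [Expr [Term [Factor [Prim lit]]] ++ [Expr [Term [Factor [Prim num]]]]]]]]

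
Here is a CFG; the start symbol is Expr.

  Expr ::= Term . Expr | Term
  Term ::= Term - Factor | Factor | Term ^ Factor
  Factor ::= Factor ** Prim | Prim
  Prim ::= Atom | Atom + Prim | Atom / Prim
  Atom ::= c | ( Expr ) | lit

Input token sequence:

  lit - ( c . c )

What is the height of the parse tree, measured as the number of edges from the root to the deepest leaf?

11

[Expr [Term [Term [Factor [Prim [Atom lit]]]] - [Factor [Prim [Atom ( [Expr [Term [Factor [Prim [Atom c]]]] . [Expr [Term [Factor [Prim [Atom c]]]]]] )]]]]]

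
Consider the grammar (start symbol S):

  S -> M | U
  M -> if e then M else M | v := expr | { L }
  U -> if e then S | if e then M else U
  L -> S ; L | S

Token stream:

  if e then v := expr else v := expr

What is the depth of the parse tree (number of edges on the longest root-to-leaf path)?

3

[S [M if e then [M v := expr] else [M v := expr]]]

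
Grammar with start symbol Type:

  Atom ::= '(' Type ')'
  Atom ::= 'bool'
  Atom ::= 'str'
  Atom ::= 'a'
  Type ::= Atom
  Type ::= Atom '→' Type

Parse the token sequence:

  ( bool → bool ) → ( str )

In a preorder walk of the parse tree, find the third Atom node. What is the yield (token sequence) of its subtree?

bool

[Type [Atom ( [Type [Atom bool] → [Type [Atom bool]]] )] → [Type [Atom ( [Type [Atom str]] )]]]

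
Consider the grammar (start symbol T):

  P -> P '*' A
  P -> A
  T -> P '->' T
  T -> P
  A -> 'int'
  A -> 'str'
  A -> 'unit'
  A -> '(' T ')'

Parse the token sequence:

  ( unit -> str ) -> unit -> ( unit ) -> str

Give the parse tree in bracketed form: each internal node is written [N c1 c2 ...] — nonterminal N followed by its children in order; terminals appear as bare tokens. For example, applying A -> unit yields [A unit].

T
P -> T
A -> T
( T ) -> T
( P -> T ) -> T
( A -> T ) -> T
( unit -> T ) -> T
( unit -> P ) -> T
( unit -> A ) -> T
( unit -> str ) -> T
( unit -> str ) -> P -> T
( unit -> str ) -> A -> T
( unit -> str ) -> unit -> T
( unit -> str ) -> unit -> P -> T
( unit -> str ) -> unit -> A -> T
( unit -> str ) -> unit -> ( T ) -> T
( unit -> str ) -> unit -> ( P ) -> T
( unit -> str ) -> unit -> ( A ) -> T
( unit -> str ) -> unit -> ( unit ) -> T
( unit -> str ) -> unit -> ( unit ) -> P
( unit -> str ) -> unit -> ( unit ) -> A
( unit -> str ) -> unit -> ( unit ) -> str

[T [P [A ( [T [P [A unit]] -> [T [P [A str]]]] )]] -> [T [P [A unit]] -> [T [P [A ( [T [P [A unit]]] )]] -> [T [P [A str]]]]]]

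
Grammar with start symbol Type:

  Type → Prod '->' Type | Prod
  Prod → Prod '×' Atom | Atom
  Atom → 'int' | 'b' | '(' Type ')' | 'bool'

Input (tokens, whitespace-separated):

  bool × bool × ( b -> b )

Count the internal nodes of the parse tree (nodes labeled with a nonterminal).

[Type [Prod [Prod [Prod [Atom bool]] × [Atom bool]] × [Atom ( [Type [Prod [Atom b]] -> [Type [Prod [Atom b]]]] )]]]

13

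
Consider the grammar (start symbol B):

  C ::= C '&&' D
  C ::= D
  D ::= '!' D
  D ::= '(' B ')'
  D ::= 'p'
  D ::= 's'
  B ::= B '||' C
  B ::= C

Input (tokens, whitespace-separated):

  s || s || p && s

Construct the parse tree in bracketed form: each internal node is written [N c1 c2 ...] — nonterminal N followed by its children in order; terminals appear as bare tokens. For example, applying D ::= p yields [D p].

B
B || C
B || C || C
C || C || C
D || C || C
s || C || C
s || D || C
s || s || C
s || s || C && D
s || s || D && D
s || s || p && D
s || s || p && s

[B [B [B [C [D s]]] || [C [D s]]] || [C [C [D p]] && [D s]]]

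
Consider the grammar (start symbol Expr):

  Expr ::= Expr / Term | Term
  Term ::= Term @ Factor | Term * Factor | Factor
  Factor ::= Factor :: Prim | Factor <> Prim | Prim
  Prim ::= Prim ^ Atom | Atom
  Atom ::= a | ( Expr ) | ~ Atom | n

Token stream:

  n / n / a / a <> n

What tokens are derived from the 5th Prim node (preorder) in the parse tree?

n

[Expr [Expr [Expr [Expr [Term [Factor [Prim [Atom n]]]]] / [Term [Factor [Prim [Atom n]]]]] / [Term [Factor [Prim [Atom a]]]]] / [Term [Factor [Factor [Prim [Atom a]]] <> [Prim [Atom n]]]]]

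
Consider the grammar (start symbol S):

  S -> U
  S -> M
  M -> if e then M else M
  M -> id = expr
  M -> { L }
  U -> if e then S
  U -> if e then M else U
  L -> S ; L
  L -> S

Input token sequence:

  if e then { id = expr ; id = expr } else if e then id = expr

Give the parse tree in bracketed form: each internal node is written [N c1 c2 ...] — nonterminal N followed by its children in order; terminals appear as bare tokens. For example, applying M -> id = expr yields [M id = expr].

[S [U if e then [M { [L [S [M id = expr]] ; [L [S [M id = expr]]]] }] else [U if e then [S [M id = expr]]]]]

S
U
if e then M else U
if e then { L } else U
if e then { S ; L } else U
if e then { M ; L } else U
if e then { id = expr ; L } else U
if e then { id = expr ; S } else U
if e then { id = expr ; M } else U
if e then { id = expr ; id = expr } else U
if e then { id = expr ; id = expr } else if e then S
if e then { id = expr ; id = expr } else if e then M
if e then { id = expr ; id = expr } else if e then id = expr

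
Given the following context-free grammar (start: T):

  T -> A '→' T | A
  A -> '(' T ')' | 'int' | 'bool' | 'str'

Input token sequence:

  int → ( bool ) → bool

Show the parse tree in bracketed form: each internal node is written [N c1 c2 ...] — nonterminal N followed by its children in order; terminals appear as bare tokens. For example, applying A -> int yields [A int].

[T [A int] → [T [A ( [T [A bool]] )] → [T [A bool]]]]

T
A → T
int → T
int → A → T
int → ( T ) → T
int → ( A ) → T
int → ( bool ) → T
int → ( bool ) → A
int → ( bool ) → bool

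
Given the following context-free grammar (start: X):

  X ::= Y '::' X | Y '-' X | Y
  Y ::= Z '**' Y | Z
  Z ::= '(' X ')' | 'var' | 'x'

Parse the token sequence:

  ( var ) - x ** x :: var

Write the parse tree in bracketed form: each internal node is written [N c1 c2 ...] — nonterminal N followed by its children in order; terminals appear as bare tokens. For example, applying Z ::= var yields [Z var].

[X [Y [Z ( [X [Y [Z var]]] )]] - [X [Y [Z x] ** [Y [Z x]]] :: [X [Y [Z var]]]]]

X
Y - X
Z - X
( X ) - X
( Y ) - X
( Z ) - X
( var ) - X
( var ) - Y :: X
( var ) - Z ** Y :: X
( var ) - x ** Y :: X
( var ) - x ** Z :: X
( var ) - x ** x :: X
( var ) - x ** x :: Y
( var ) - x ** x :: Z
( var ) - x ** x :: var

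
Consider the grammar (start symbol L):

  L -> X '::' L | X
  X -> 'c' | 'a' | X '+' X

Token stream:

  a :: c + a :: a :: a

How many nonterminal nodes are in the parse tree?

[L [X a] :: [L [X [X c] + [X a]] :: [L [X a] :: [L [X a]]]]]

10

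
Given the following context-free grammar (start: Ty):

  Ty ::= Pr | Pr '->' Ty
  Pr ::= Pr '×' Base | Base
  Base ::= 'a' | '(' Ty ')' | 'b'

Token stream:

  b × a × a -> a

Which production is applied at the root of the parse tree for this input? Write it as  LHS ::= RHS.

[Ty [Pr [Pr [Pr [Base b]] × [Base a]] × [Base a]] -> [Ty [Pr [Base a]]]]

Ty ::= Pr '->' Ty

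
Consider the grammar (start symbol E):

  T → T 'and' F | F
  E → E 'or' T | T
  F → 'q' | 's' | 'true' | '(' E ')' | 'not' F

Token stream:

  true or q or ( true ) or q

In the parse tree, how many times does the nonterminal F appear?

5

[E [E [E [E [T [F true]]] or [T [F q]]] or [T [F ( [E [T [F true]]] )]]] or [T [F q]]]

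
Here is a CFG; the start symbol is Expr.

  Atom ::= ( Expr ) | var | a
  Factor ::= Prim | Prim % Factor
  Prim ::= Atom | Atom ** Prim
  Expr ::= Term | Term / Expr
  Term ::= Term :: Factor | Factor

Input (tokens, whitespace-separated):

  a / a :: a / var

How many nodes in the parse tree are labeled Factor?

4

[Expr [Term [Factor [Prim [Atom a]]]] / [Expr [Term [Term [Factor [Prim [Atom a]]]] :: [Factor [Prim [Atom a]]]] / [Expr [Term [Factor [Prim [Atom var]]]]]]]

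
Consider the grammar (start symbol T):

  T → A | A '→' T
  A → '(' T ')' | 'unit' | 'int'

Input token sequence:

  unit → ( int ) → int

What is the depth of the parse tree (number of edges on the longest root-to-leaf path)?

[T [A unit] → [T [A ( [T [A int]] )] → [T [A int]]]]

5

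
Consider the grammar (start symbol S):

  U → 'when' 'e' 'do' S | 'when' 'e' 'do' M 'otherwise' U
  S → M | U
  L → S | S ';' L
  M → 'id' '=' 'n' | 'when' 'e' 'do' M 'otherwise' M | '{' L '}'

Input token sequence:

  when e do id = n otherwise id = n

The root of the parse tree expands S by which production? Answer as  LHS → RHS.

[S [M when e do [M id = n] otherwise [M id = n]]]

S → M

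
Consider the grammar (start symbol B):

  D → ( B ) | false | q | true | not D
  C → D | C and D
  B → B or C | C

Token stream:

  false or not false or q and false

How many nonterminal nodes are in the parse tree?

12

[B [B [B [C [D false]]] or [C [D not [D false]]]] or [C [C [D q]] and [D false]]]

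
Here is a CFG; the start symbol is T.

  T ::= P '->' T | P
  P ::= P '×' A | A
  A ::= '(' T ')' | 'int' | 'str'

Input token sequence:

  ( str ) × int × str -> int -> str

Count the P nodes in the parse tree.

[T [P [P [P [A ( [T [P [A str]]] )]] × [A int]] × [A str]] -> [T [P [A int]] -> [T [P [A str]]]]]

6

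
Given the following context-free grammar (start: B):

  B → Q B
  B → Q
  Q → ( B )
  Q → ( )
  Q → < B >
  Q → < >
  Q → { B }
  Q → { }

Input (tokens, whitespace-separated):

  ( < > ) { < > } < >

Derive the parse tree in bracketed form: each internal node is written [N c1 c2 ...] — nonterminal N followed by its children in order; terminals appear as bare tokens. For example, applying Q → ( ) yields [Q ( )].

B
Q B
( B ) B
( Q ) B
( < > ) B
( < > ) Q B
( < > ) { B } B
( < > ) { Q } B
( < > ) { < > } B
( < > ) { < > } Q
( < > ) { < > } < >

[B [Q ( [B [Q < >]] )] [B [Q { [B [Q < >]] }] [B [Q < >]]]]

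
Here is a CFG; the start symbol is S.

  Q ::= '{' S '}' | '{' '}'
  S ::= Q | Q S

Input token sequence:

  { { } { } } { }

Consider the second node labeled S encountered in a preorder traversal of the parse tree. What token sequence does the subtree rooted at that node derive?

[S [Q { [S [Q { }] [S [Q { }]]] }] [S [Q { }]]]

{ } { }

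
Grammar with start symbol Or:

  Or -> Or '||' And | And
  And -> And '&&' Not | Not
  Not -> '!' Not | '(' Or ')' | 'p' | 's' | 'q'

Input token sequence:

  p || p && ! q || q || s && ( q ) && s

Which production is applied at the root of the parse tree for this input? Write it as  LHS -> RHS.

Or -> Or '||' And

[Or [Or [Or [Or [And [Not p]]] || [And [And [Not p]] && [Not ! [Not q]]]] || [And [Not q]]] || [And [And [And [Not s]] && [Not ( [Or [And [Not q]]] )]] && [Not s]]]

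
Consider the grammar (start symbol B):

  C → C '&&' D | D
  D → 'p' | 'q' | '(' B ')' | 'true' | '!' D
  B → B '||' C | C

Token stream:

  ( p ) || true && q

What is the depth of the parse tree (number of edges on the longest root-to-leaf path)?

[B [B [C [D ( [B [C [D p]]] )]]] || [C [C [D true]] && [D q]]]

7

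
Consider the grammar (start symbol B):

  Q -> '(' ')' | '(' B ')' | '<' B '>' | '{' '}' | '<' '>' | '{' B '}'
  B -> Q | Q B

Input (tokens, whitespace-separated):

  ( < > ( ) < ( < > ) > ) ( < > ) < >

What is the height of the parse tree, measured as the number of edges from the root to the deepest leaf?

10

[B [Q ( [B [Q < >] [B [Q ( )] [B [Q < [B [Q ( [B [Q < >]] )]] >]]]] )] [B [Q ( [B [Q < >]] )] [B [Q < >]]]]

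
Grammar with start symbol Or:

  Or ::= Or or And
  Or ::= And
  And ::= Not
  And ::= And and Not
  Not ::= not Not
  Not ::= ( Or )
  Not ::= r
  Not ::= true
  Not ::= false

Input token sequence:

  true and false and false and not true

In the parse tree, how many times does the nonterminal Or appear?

1

[Or [And [And [And [And [Not true]] and [Not false]] and [Not false]] and [Not not [Not true]]]]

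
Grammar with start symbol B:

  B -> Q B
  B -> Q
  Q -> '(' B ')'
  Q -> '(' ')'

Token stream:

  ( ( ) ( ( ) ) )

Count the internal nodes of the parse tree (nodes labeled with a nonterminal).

8

[B [Q ( [B [Q ( )] [B [Q ( [B [Q ( )]] )]]] )]]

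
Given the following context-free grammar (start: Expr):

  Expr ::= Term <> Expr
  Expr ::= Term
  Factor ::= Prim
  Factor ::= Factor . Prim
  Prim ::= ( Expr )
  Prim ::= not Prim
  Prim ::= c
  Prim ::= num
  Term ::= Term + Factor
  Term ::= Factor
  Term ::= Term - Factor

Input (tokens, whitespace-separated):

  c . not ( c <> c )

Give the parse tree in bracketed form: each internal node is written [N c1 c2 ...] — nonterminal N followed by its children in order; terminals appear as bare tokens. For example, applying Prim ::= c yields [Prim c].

Expr
Term
Factor
Factor . Prim
Prim . Prim
c . Prim
c . not Prim
c . not ( Expr )
c . not ( Term <> Expr )
c . not ( Factor <> Expr )
c . not ( Prim <> Expr )
c . not ( c <> Expr )
c . not ( c <> Term )
c . not ( c <> Factor )
c . not ( c <> Prim )
c . not ( c <> c )

[Expr [Term [Factor [Factor [Prim c]] . [Prim not [Prim ( [Expr [Term [Factor [Prim c]]] <> [Expr [Term [Factor [Prim c]]]]] )]]]]]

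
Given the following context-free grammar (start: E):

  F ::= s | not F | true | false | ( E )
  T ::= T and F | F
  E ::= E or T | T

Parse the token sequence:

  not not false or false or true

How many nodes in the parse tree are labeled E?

3

[E [E [E [T [F not [F not [F false]]]]] or [T [F false]]] or [T [F true]]]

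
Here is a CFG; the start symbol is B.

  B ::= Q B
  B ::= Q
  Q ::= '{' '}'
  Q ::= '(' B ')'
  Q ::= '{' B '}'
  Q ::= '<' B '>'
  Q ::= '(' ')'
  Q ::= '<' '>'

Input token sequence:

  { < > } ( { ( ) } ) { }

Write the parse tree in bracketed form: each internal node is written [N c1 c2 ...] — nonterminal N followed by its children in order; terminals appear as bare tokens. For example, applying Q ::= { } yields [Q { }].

[B [Q { [B [Q < >]] }] [B [Q ( [B [Q { [B [Q ( )]] }]] )] [B [Q { }]]]]

B
Q B
{ B } B
{ Q } B
{ < > } B
{ < > } Q B
{ < > } ( B ) B
{ < > } ( Q ) B
{ < > } ( { B } ) B
{ < > } ( { Q } ) B
{ < > } ( { ( ) } ) B
{ < > } ( { ( ) } ) Q
{ < > } ( { ( ) } ) { }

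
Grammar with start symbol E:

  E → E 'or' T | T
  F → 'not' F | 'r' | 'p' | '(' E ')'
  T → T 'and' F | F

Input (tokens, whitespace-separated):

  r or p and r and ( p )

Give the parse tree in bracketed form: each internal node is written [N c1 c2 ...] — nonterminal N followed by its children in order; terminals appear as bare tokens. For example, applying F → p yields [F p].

E
E or T
T or T
F or T
r or T
r or T and F
r or T and F and F
r or F and F and F
r or p and F and F
r or p and r and F
r or p and r and ( E )
r or p and r and ( T )
r or p and r and ( F )
r or p and r and ( p )

[E [E [T [F r]]] or [T [T [T [F p]] and [F r]] and [F ( [E [T [F p]]] )]]]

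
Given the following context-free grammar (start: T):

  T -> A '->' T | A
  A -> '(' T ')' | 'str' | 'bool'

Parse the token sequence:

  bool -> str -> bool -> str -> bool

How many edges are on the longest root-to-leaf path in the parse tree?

[T [A bool] -> [T [A str] -> [T [A bool] -> [T [A str] -> [T [A bool]]]]]]

6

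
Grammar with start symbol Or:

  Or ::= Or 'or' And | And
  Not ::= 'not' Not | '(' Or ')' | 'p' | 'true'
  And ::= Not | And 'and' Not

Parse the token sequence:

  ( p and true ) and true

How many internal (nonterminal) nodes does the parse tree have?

10

[Or [And [And [Not ( [Or [And [And [Not p]] and [Not true]]] )]] and [Not true]]]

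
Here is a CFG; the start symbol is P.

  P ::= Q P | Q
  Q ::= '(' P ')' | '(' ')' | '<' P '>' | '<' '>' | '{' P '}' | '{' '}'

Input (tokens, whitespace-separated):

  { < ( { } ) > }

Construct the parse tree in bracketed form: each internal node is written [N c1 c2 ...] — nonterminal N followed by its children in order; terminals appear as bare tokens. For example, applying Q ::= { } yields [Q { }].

P
Q
{ P }
{ Q }
{ < P > }
{ < Q > }
{ < ( P ) > }
{ < ( Q ) > }
{ < ( { } ) > }

[P [Q { [P [Q < [P [Q ( [P [Q { }]] )]] >]] }]]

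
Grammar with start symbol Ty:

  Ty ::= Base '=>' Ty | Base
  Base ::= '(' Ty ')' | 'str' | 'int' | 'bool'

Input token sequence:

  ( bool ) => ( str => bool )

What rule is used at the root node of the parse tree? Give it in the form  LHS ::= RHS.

Ty ::= Base '=>' Ty

[Ty [Base ( [Ty [Base bool]] )] => [Ty [Base ( [Ty [Base str] => [Ty [Base bool]]] )]]]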